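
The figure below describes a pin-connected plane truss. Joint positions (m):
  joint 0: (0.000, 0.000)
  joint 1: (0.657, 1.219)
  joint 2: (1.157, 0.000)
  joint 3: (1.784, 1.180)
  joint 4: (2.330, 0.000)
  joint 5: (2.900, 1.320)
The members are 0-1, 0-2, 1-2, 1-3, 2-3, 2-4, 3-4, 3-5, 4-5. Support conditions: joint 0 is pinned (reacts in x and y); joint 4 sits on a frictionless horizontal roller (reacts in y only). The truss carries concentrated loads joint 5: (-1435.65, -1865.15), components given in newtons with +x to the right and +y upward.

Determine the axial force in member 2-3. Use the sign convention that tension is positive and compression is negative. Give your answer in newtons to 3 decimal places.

N=6 nodes, M=9 members, R=3 reactions → 2N=12, M+R=12
member 0 (0-1): L=1.3848, (cx,cy)=(0.4744,0.8803)
member 1 (0-2): L=1.1570, (cx,cy)=(1.0000,0.0000)
member 2 (1-2): L=1.3176, (cx,cy)=(0.3795,-0.9252)
member 3 (1-3): L=1.1277, (cx,cy)=(0.9994,-0.0346)
member 4 (2-3): L=1.3362, (cx,cy)=(0.4692,0.8831)
member 5 (2-4): L=1.1730, (cx,cy)=(1.0000,0.0000)
member 6 (3-4): L=1.3002, (cx,cy)=(0.4199,-0.9076)
member 7 (3-5): L=1.1247, (cx,cy)=(0.9922,0.1245)
member 8 (4-5): L=1.4378, (cx,cy)=(0.3964,0.9181)
solve A·x = −loads:
  F[0-1] = -405.6051 N (compression)
  F[0-2] = -1243.2130 N (compression)
  F[1-2] = +398.7744 N (tension)
  F[1-3] = -343.9736 N (compression)
  F[2-3] = -417.7942 N (compression)
  F[2-4] = -895.8414 N (compression)
  F[3-4] = +301.3124 N (tension)
  F[3-5] = -671.5632 N (compression)
  F[4-5] = -1940.5642 N (compression)
  Rx@0 = +1435.6500 N
  Ry@0 = +357.0483 N
  Ry@4 = +1508.1017 N

-417.794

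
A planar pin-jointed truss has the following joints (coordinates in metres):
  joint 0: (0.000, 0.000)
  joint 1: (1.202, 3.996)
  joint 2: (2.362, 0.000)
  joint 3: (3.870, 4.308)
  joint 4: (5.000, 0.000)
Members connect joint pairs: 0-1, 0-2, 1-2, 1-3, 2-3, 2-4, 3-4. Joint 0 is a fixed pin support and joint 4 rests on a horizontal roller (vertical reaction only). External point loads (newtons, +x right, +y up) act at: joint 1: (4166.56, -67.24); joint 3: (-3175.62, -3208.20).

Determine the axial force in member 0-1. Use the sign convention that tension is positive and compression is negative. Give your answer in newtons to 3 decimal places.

N=5 nodes, M=7 members, R=3 reactions → 2N=10, M+R=10
member 0 (0-1): L=4.1729, (cx,cy)=(0.2881,0.9576)
member 1 (0-2): L=2.3620, (cx,cy)=(1.0000,0.0000)
member 2 (1-2): L=4.1610, (cx,cy)=(0.2788,-0.9604)
member 3 (1-3): L=2.6862, (cx,cy)=(0.9932,0.1162)
member 4 (2-3): L=4.5643, (cx,cy)=(0.3304,0.9438)
member 5 (2-4): L=2.6380, (cx,cy)=(1.0000,0.0000)
member 6 (3-4): L=4.4537, (cx,cy)=(0.2537,-0.9673)
solve A·x = −loads:
  F[0-1] = -190.3982 N (compression)
  F[0-2] = +1045.7845 N (tension)
  F[1-2] = -381.2550 N (compression)
  F[1-3] = -4143.1598 N (compression)
  F[2-3] = +387.9240 N (tension)
  F[2-4] = +811.3316 N (tension)
  F[3-4] = -3197.7492 N (compression)
  Rx@0 = -990.9400 N
  Ry@0 = +182.3281 N
  Ry@4 = +3093.1119 N

-190.398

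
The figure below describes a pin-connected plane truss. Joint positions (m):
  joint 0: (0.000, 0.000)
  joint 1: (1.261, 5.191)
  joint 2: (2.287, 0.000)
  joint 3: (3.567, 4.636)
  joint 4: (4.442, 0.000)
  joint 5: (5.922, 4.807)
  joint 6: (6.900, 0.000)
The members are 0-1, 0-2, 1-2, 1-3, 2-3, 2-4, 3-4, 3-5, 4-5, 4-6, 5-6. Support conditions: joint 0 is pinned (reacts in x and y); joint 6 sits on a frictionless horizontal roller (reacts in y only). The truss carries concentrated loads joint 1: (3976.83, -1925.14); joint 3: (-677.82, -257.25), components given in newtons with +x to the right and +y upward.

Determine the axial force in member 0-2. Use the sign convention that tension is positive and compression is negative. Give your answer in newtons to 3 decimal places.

3095.236

N=7 nodes, M=11 members, R=3 reactions → 2N=14, M+R=14
member 0 (0-1): L=5.3420, (cx,cy)=(0.2361,0.9717)
member 1 (0-2): L=2.2870, (cx,cy)=(1.0000,0.0000)
member 2 (1-2): L=5.2914, (cx,cy)=(0.1939,-0.9810)
member 3 (1-3): L=2.3718, (cx,cy)=(0.9722,-0.2340)
member 4 (2-3): L=4.8095, (cx,cy)=(0.2661,0.9639)
member 5 (2-4): L=2.1550, (cx,cy)=(1.0000,0.0000)
member 6 (3-4): L=4.7179, (cx,cy)=(0.1855,-0.9827)
member 7 (3-5): L=2.3612, (cx,cy)=(0.9974,0.0724)
member 8 (4-5): L=5.0297, (cx,cy)=(0.2943,0.9557)
member 9 (4-6): L=2.4580, (cx,cy)=(1.0000,0.0000)
member 10 (5-6): L=4.9055, (cx,cy)=(0.1994,-0.9799)
solve A·x = −loads:
  F[0-1] = +863.2468 N (tension)
  F[0-2] = +3095.2359 N (tension)
  F[1-2] = -1986.2962 N (compression)
  F[1-3] = -3484.6573 N (compression)
  F[2-3] = +2021.5075 N (tension)
  F[2-4] = +2172.0872 N (tension)
  F[3-4] = -3191.3494 N (compression)
  F[3-5] = -1584.3614 N (compression)
  F[4-5] = +3281.2513 N (tension)
  F[4-6] = +614.6815 N (tension)
  F[5-6] = -3083.1365 N (compression)
  Rx@0 = -3299.0100 N
  Ry@0 = -838.8511 N
  Ry@6 = +3021.2411 N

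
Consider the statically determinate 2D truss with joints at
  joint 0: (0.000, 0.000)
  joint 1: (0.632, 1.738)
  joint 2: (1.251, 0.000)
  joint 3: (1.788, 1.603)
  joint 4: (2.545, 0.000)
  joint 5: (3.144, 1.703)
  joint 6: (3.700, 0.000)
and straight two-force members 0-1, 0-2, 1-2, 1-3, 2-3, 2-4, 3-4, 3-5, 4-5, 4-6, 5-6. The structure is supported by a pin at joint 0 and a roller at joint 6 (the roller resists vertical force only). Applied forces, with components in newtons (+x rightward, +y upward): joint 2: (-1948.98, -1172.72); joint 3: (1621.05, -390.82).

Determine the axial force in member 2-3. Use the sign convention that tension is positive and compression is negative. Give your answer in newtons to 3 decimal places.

N=7 nodes, M=11 members, R=3 reactions → 2N=14, M+R=14
member 0 (0-1): L=1.8493, (cx,cy)=(0.3417,0.9398)
member 1 (0-2): L=1.2510, (cx,cy)=(1.0000,0.0000)
member 2 (1-2): L=1.8449, (cx,cy)=(0.3355,-0.9420)
member 3 (1-3): L=1.1639, (cx,cy)=(0.9932,-0.1160)
member 4 (2-3): L=1.6906, (cx,cy)=(0.3176,0.9482)
member 5 (2-4): L=1.2940, (cx,cy)=(1.0000,0.0000)
member 6 (3-4): L=1.7728, (cx,cy)=(0.4270,-0.9042)
member 7 (3-5): L=1.3597, (cx,cy)=(0.9973,0.0735)
member 8 (4-5): L=1.8053, (cx,cy)=(0.3318,0.9433)
member 9 (4-6): L=1.1550, (cx,cy)=(1.0000,0.0000)
member 10 (5-6): L=1.7915, (cx,cy)=(0.3104,-0.9506)
solve A·x = −loads:
  F[0-1] = -293.5366 N (compression)
  F[0-2] = -227.6159 N (compression)
  F[1-2] = +318.5217 N (tension)
  F[1-3] = -208.5900 N (compression)
  F[2-3] = +920.3257 N (tension)
  F[2-4] = +1535.8933 N (tension)
  F[3-4] = -1497.1596 N (compression)
  F[3-5] = -899.0122 N (compression)
  F[4-5] = +1435.0970 N (tension)
  F[4-6] = +420.4040 N (tension)
  F[5-6] = -1354.5662 N (compression)
  Rx@0 = +327.9300 N
  Ry@0 = +275.8638 N
  Ry@6 = +1287.6762 N

920.326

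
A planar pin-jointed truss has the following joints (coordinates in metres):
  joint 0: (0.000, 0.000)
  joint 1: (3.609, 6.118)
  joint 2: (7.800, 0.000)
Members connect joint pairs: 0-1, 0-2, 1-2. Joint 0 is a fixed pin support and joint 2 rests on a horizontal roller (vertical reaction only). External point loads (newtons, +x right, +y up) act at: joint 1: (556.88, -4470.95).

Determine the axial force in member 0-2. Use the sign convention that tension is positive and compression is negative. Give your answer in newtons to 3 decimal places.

1716.315

N=3 nodes, M=3 members, R=3 reactions → 2N=6, M+R=6
member 0 (0-1): L=7.1032, (cx,cy)=(0.5081,0.8613)
member 1 (0-2): L=7.8000, (cx,cy)=(1.0000,0.0000)
member 2 (1-2): L=7.4158, (cx,cy)=(0.5651,-0.8250)
solve A·x = −loads:
  F[0-1] = -2281.9749 N (compression)
  F[0-2] = +1716.3152 N (tension)
  F[1-2] = -3036.9570 N (compression)
  Rx@0 = -556.8800 N
  Ry@0 = +1965.4820 N
  Ry@2 = +2505.4680 N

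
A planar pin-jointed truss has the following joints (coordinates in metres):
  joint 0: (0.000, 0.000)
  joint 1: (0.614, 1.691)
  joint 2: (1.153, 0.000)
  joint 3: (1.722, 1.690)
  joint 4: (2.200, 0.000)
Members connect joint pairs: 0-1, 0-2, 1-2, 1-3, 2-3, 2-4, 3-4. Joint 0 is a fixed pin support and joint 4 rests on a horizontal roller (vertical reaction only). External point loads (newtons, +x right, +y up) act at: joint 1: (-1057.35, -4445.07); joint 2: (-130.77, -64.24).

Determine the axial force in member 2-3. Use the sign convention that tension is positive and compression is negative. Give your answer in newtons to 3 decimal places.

N=5 nodes, M=7 members, R=3 reactions → 2N=10, M+R=10
member 0 (0-1): L=1.7990, (cx,cy)=(0.3413,0.9400)
member 1 (0-2): L=1.1530, (cx,cy)=(1.0000,0.0000)
member 2 (1-2): L=1.7748, (cx,cy)=(0.3037,-0.9528)
member 3 (1-3): L=1.1080, (cx,cy)=(1.0000,-0.0009)
member 4 (2-3): L=1.7832, (cx,cy)=(0.3191,0.9477)
member 5 (2-4): L=1.0470, (cx,cy)=(1.0000,0.0000)
member 6 (3-4): L=1.7563, (cx,cy)=(0.2722,-0.9623)
solve A·x = −loads:
  F[0-1] = -4306.3538 N (compression)
  F[0-2] = +281.6244 N (tension)
  F[1-2] = -416.7118 N (compression)
  F[1-3] = -285.8425 N (compression)
  F[2-3] = +486.7132 N (tension)
  F[2-4] = +130.5388 N (tension)
  F[3-4] = -479.6342 N (compression)
  Rx@0 = +1188.1200 N
  Ry@0 = +4047.7814 N
  Ry@4 = +461.5286 N

486.713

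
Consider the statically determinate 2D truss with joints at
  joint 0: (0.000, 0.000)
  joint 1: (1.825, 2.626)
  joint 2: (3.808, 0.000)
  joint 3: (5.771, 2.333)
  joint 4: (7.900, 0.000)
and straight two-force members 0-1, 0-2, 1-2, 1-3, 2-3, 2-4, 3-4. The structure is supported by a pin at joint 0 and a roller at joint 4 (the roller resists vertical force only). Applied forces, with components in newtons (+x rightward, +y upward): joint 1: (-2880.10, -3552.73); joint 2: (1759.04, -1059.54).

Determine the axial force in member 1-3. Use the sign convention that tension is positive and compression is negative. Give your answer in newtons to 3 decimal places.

-619.259

N=5 nodes, M=7 members, R=3 reactions → 2N=10, M+R=10
member 0 (0-1): L=3.1979, (cx,cy)=(0.5707,0.8212)
member 1 (0-2): L=3.8080, (cx,cy)=(1.0000,0.0000)
member 2 (1-2): L=3.2906, (cx,cy)=(0.6026,-0.7980)
member 3 (1-3): L=3.9569, (cx,cy)=(0.9973,-0.0740)
member 4 (2-3): L=3.0490, (cx,cy)=(0.6438,0.7652)
member 5 (2-4): L=4.0920, (cx,cy)=(1.0000,0.0000)
member 6 (3-4): L=3.1584, (cx,cy)=(0.6741,-0.7387)
solve A·x = −loads:
  F[0-1] = -5161.1695 N (compression)
  F[0-2] = +1824.3615 N (tension)
  F[1-2] = +916.3912 N (tension)
  F[1-3] = -619.2595 N (compression)
  F[2-3] = +428.9681 N (tension)
  F[2-4] = +341.3800 N (tension)
  F[3-4] = -506.4428 N (compression)
  Rx@0 = +1121.0600 N
  Ry@0 = +4238.1791 N
  Ry@4 = +374.0909 N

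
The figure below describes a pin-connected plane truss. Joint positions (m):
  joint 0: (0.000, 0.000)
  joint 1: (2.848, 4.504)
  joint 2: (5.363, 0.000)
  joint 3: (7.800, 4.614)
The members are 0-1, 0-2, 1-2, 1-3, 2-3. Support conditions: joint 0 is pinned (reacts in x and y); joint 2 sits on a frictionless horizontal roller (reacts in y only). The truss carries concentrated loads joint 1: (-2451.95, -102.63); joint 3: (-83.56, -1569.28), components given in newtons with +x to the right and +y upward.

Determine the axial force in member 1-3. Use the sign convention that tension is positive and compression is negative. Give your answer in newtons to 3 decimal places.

N=4 nodes, M=5 members, R=3 reactions → 2N=8, M+R=8
member 0 (0-1): L=5.3289, (cx,cy)=(0.5344,0.8452)
member 1 (0-2): L=5.3630, (cx,cy)=(1.0000,0.0000)
member 2 (1-2): L=5.1586, (cx,cy)=(0.4875,-0.8731)
member 3 (1-3): L=4.9532, (cx,cy)=(0.9998,0.0222)
member 4 (2-3): L=5.2180, (cx,cy)=(0.4670,0.8842)
solve A·x = −loads:
  F[0-1] = -1734.6591 N (compression)
  F[0-2] = -1608.4305 N (compression)
  F[1-2] = +1580.8681 N (tension)
  F[1-3] = +754.3287 N (tension)
  F[2-3] = -1793.6675 N (compression)
  Rx@0 = +2535.5100 N
  Ry@0 = +1466.1398 N
  Ry@2 = +205.7702 N

754.329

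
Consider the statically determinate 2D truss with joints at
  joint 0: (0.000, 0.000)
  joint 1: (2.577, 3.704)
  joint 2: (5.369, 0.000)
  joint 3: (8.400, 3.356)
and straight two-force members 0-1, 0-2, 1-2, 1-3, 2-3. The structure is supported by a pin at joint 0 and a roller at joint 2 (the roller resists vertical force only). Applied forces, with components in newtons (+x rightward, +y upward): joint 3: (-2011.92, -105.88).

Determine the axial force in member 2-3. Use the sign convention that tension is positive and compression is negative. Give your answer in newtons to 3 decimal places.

N=4 nodes, M=5 members, R=3 reactions → 2N=8, M+R=8
member 0 (0-1): L=4.5123, (cx,cy)=(0.5711,0.8209)
member 1 (0-2): L=5.3690, (cx,cy)=(1.0000,0.0000)
member 2 (1-2): L=4.6384, (cx,cy)=(0.6019,-0.7985)
member 3 (1-3): L=5.8334, (cx,cy)=(0.9982,-0.0597)
member 4 (2-3): L=4.5221, (cx,cy)=(0.6703,0.7421)
solve A·x = −loads:
  F[0-1] = -1459.1983 N (compression)
  F[0-2] = -1178.5573 N (compression)
  F[1-2] = +1636.0625 N (tension)
  F[1-3] = -1821.4016 N (compression)
  F[2-3] = -289.0859 N (compression)
  Rx@0 = +2011.9200 N
  Ry@0 = +1197.8173 N
  Ry@2 = -1091.9373 N

-289.086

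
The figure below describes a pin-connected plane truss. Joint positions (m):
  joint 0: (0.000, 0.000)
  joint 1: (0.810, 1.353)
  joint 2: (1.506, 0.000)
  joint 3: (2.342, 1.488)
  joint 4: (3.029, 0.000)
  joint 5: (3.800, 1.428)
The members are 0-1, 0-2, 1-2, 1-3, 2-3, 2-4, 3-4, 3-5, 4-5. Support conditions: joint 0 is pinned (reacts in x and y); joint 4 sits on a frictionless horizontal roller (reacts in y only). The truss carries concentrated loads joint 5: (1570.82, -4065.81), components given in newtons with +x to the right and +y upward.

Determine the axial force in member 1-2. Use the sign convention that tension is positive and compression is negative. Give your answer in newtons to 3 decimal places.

N=6 nodes, M=9 members, R=3 reactions → 2N=12, M+R=12
member 0 (0-1): L=1.5769, (cx,cy)=(0.5137,0.8580)
member 1 (0-2): L=1.5060, (cx,cy)=(1.0000,0.0000)
member 2 (1-2): L=1.5215, (cx,cy)=(0.4574,-0.8892)
member 3 (1-3): L=1.5379, (cx,cy)=(0.9961,0.0878)
member 4 (2-3): L=1.7068, (cx,cy)=(0.4898,0.8718)
member 5 (2-4): L=1.5230, (cx,cy)=(1.0000,0.0000)
member 6 (3-4): L=1.6389, (cx,cy)=(0.4192,-0.9079)
member 7 (3-5): L=1.4592, (cx,cy)=(0.9992,-0.0411)
member 8 (4-5): L=1.6228, (cx,cy)=(0.4751,0.8799)
solve A·x = −loads:
  F[0-1] = +2069.3109 N (tension)
  F[0-2] = +507.9056 N (tension)
  F[1-2] = -1809.2562 N (compression)
  F[1-3] = +1897.8613 N (tension)
  F[2-3] = +1845.3991 N (tension)
  F[2-4] = -1223.6215 N (compression)
  F[3-4] = -2122.5464 N (compression)
  F[3-5] = +3687.2765 N (tension)
  F[4-5] = -4448.2748 N (compression)
  Rx@0 = -1570.8200 N
  Ry@0 = -1775.4607 N
  Ry@4 = +5841.2707 N

-1809.256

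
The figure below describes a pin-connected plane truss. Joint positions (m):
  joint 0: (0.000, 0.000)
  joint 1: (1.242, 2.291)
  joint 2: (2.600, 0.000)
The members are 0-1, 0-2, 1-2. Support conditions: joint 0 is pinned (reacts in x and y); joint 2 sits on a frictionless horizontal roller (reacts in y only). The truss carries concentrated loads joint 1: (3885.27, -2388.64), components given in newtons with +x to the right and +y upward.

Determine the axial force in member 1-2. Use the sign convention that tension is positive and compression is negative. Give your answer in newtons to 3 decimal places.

N=3 nodes, M=3 members, R=3 reactions → 2N=6, M+R=6
member 0 (0-1): L=2.6060, (cx,cy)=(0.4766,0.8791)
member 1 (0-2): L=2.6000, (cx,cy)=(1.0000,0.0000)
member 2 (1-2): L=2.6632, (cx,cy)=(0.5099,-0.8602)
solve A·x = −loads:
  F[0-1] = +2475.0937 N (tension)
  F[0-2] = +2705.6597 N (tension)
  F[1-2] = -5306.2003 N (compression)
  Rx@0 = -3885.2700 N
  Ry@0 = -2175.9156 N
  Ry@2 = +4564.5556 N

-5306.200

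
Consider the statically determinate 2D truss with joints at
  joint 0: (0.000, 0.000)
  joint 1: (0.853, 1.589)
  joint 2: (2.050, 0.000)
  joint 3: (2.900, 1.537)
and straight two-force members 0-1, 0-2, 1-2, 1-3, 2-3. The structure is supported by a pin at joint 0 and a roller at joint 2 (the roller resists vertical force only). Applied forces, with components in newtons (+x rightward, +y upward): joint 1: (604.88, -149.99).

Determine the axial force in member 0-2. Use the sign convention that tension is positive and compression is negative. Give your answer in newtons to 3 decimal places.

N=4 nodes, M=5 members, R=3 reactions → 2N=8, M+R=8
member 0 (0-1): L=1.8035, (cx,cy)=(0.4730,0.8811)
member 1 (0-2): L=2.0500, (cx,cy)=(1.0000,0.0000)
member 2 (1-2): L=1.9894, (cx,cy)=(0.6017,-0.7987)
member 3 (1-3): L=2.0477, (cx,cy)=(0.9997,-0.0254)
member 4 (2-3): L=1.7564, (cx,cy)=(0.4840,0.8751)
solve A·x = −loads:
  F[0-1] = +432.7395 N (tension)
  F[0-2] = +400.2050 N (tension)
  F[1-2] = -665.1375 N (compression)
  F[1-3] = -0.0000 N (compression)
  F[2-3] = +0.0000 N (tension)
  Rx@0 = -604.8800 N
  Ry@0 = -381.2762 N
  Ry@2 = +531.2662 N

400.205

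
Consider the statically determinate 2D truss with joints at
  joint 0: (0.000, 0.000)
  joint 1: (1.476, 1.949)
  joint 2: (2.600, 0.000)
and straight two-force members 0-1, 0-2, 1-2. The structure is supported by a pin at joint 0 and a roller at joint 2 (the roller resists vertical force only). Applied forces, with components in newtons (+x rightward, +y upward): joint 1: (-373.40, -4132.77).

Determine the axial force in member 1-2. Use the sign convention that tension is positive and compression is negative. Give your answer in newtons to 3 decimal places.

-2385.218

N=3 nodes, M=3 members, R=3 reactions → 2N=6, M+R=6
member 0 (0-1): L=2.4448, (cx,cy)=(0.6037,0.7972)
member 1 (0-2): L=2.6000, (cx,cy)=(1.0000,0.0000)
member 2 (1-2): L=2.2499, (cx,cy)=(0.4996,-0.8663)
solve A·x = −loads:
  F[0-1] = -2592.2621 N (compression)
  F[0-2] = +1191.6103 N (tension)
  F[1-2] = -2385.2178 N (compression)
  Rx@0 = +373.4000 N
  Ry@0 = +2066.5346 N
  Ry@2 = +2066.2354 N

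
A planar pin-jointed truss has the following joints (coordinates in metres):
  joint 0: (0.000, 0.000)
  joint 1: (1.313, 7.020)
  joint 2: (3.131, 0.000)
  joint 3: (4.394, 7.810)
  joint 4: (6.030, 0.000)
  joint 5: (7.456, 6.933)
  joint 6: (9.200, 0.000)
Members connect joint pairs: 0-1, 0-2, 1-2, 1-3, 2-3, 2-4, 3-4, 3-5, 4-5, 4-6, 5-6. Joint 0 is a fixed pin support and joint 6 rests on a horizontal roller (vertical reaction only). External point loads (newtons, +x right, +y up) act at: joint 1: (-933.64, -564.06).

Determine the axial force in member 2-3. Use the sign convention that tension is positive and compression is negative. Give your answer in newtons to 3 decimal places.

N=7 nodes, M=11 members, R=3 reactions → 2N=14, M+R=14
member 0 (0-1): L=7.1417, (cx,cy)=(0.1838,0.9830)
member 1 (0-2): L=3.1310, (cx,cy)=(1.0000,0.0000)
member 2 (1-2): L=7.2516, (cx,cy)=(0.2507,-0.9681)
member 3 (1-3): L=3.1807, (cx,cy)=(0.9687,0.2484)
member 4 (2-3): L=7.9115, (cx,cy)=(0.1596,0.9872)
member 5 (2-4): L=2.8990, (cx,cy)=(1.0000,0.0000)
member 6 (3-4): L=7.9795, (cx,cy)=(0.2050,-0.9788)
member 7 (3-5): L=3.1851, (cx,cy)=(0.9613,-0.2753)
member 8 (4-5): L=7.0781, (cx,cy)=(0.2015,0.9795)
member 9 (4-6): L=3.1700, (cx,cy)=(1.0000,0.0000)
member 10 (5-6): L=7.1490, (cx,cy)=(0.2440,-0.9698)
solve A·x = −loads:
  F[0-1] = -1216.7061 N (compression)
  F[0-2] = -709.9499 N (compression)
  F[1-2] = +788.4416 N (tension)
  F[1-3] = +528.8570 N (tension)
  F[2-3] = -773.1778 N (compression)
  F[2-4] = -388.8532 N (compression)
  F[3-4] = +565.7762 N (tension)
  F[3-5] = +283.8259 N (tension)
  F[4-5] = -565.3494 N (compression)
  F[4-6] = -158.9565 N (compression)
  F[5-6] = +651.5929 N (tension)
  Rx@0 = +933.6400 N
  Ry@0 = +1195.9667 N
  Ry@6 = -631.9067 N

-773.178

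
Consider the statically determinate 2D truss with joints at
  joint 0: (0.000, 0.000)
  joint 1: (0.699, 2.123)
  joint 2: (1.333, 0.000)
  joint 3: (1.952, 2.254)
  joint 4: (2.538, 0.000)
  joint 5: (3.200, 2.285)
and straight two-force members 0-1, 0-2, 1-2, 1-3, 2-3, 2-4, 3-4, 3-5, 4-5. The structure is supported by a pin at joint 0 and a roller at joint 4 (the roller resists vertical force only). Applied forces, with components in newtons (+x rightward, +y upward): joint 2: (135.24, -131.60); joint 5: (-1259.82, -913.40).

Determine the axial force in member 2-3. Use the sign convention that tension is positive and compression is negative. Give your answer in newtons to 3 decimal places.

-794.211

N=6 nodes, M=9 members, R=3 reactions → 2N=12, M+R=12
member 0 (0-1): L=2.2351, (cx,cy)=(0.3127,0.9498)
member 1 (0-2): L=1.3330, (cx,cy)=(1.0000,0.0000)
member 2 (1-2): L=2.2156, (cx,cy)=(0.2861,-0.9582)
member 3 (1-3): L=1.2598, (cx,cy)=(0.9946,0.1040)
member 4 (2-3): L=2.3375, (cx,cy)=(0.2648,0.9643)
member 5 (2-4): L=1.2050, (cx,cy)=(1.0000,0.0000)
member 6 (3-4): L=2.3289, (cx,cy)=(0.2516,-0.9678)
member 7 (3-5): L=1.2484, (cx,cy)=(0.9997,0.0248)
member 8 (4-5): L=2.3790, (cx,cy)=(0.2783,0.9605)
solve A·x = −loads:
  F[0-1] = -1009.0852 N (compression)
  F[0-2] = -809.0029 N (compression)
  F[1-2] = +936.6201 N (tension)
  F[1-3] = -586.7688 N (compression)
  F[2-3] = -794.2107 N (compression)
  F[2-4] = -465.9104 N (compression)
  F[3-4] = +828.6298 N (tension)
  F[3-5] = -1002.7168 N (compression)
  F[4-5] = -925.0374 N (compression)
  Rx@0 = +1124.5800 N
  Ry@0 = +958.4696 N
  Ry@4 = +86.5304 N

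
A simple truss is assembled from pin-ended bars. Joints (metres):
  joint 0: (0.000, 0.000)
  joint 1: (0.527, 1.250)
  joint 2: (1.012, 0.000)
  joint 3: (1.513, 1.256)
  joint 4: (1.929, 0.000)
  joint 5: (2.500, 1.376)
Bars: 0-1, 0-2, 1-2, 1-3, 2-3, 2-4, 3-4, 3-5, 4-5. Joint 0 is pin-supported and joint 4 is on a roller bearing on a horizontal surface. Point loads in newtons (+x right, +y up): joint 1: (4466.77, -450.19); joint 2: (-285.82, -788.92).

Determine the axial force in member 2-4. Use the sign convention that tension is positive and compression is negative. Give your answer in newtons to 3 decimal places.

N=6 nodes, M=9 members, R=3 reactions → 2N=12, M+R=12
member 0 (0-1): L=1.3566, (cx,cy)=(0.3885,0.9215)
member 1 (0-2): L=1.0120, (cx,cy)=(1.0000,0.0000)
member 2 (1-2): L=1.3408, (cx,cy)=(0.3617,-0.9323)
member 3 (1-3): L=0.9860, (cx,cy)=(1.0000,0.0061)
member 4 (2-3): L=1.3522, (cx,cy)=(0.3705,0.9288)
member 5 (2-4): L=0.9170, (cx,cy)=(1.0000,0.0000)
member 6 (3-4): L=1.3231, (cx,cy)=(0.3144,-0.9493)
member 7 (3-5): L=0.9943, (cx,cy)=(0.9927,0.1207)
member 8 (4-5): L=1.4898, (cx,cy)=(0.3833,0.9236)
solve A·x = −loads:
  F[0-1] = +2379.1216 N (tension)
  F[0-2] = +3256.6960 N (tension)
  F[1-2] = -2850.7667 N (compression)
  F[1-3] = -2511.3652 N (compression)
  F[2-3] = +3710.7253 N (tension)
  F[2-4] = +1136.5025 N (tension)
  F[3-4] = -3614.6772 N (compression)
  F[3-5] = -0.0000 N (compression)
  F[4-5] = +0.0000 N (tension)
  Rx@0 = -4180.9500 N
  Ry@0 = -2192.2532 N
  Ry@4 = +3431.3632 N

1136.502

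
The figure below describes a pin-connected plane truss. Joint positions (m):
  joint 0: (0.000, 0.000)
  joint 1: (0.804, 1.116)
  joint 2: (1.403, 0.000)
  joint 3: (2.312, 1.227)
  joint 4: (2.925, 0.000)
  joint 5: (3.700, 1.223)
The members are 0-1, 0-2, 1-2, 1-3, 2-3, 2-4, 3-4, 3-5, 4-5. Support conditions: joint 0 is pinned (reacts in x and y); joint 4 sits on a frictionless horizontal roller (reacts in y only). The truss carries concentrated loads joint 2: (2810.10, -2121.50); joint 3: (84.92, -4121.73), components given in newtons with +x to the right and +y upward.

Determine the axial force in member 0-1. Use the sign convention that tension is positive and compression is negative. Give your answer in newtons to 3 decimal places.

-2381.265

N=6 nodes, M=9 members, R=3 reactions → 2N=12, M+R=12
member 0 (0-1): L=1.3755, (cx,cy)=(0.5845,0.8114)
member 1 (0-2): L=1.4030, (cx,cy)=(1.0000,0.0000)
member 2 (1-2): L=1.2666, (cx,cy)=(0.4729,-0.8811)
member 3 (1-3): L=1.5121, (cx,cy)=(0.9973,0.0734)
member 4 (2-3): L=1.5270, (cx,cy)=(0.5953,0.8035)
member 5 (2-4): L=1.5220, (cx,cy)=(1.0000,0.0000)
member 6 (3-4): L=1.3716, (cx,cy)=(0.4469,-0.8946)
member 7 (3-5): L=1.3880, (cx,cy)=(1.0000,-0.0029)
member 8 (4-5): L=1.4479, (cx,cy)=(0.5353,0.8447)
solve A·x = −loads:
  F[0-1] = -2381.2652 N (compression)
  F[0-2] = +4286.9517 N (tension)
  F[1-2] = +1997.5963 N (tension)
  F[1-3] = -2342.9611 N (compression)
  F[2-3] = +449.7818 N (tension)
  F[2-4] = +2153.8161 N (tension)
  F[3-4] = -4819.2220 N (compression)
  F[3-5] = +0.0000 N (tension)
  F[4-5] = -0.0000 N (compression)
  Rx@0 = -2895.0200 N
  Ry@0 = +1932.0843 N
  Ry@4 = +4311.1457 N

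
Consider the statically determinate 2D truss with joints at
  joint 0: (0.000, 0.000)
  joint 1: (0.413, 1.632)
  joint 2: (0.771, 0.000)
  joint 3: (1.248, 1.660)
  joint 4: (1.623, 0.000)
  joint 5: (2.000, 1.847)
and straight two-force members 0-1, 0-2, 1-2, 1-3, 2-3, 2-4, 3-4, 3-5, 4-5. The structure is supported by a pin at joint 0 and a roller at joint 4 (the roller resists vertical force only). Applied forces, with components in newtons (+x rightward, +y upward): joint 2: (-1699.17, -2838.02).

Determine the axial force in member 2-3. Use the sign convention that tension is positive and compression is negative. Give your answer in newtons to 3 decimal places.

N=6 nodes, M=9 members, R=3 reactions → 2N=12, M+R=12
member 0 (0-1): L=1.6834, (cx,cy)=(0.2453,0.9694)
member 1 (0-2): L=0.7710, (cx,cy)=(1.0000,0.0000)
member 2 (1-2): L=1.6708, (cx,cy)=(0.2143,-0.9768)
member 3 (1-3): L=0.8355, (cx,cy)=(0.9994,0.0335)
member 4 (2-3): L=1.7272, (cx,cy)=(0.2762,0.9611)
member 5 (2-4): L=0.8520, (cx,cy)=(1.0000,0.0000)
member 6 (3-4): L=1.7018, (cx,cy)=(0.2204,-0.9754)
member 7 (3-5): L=0.7749, (cx,cy)=(0.9704,0.2413)
member 8 (4-5): L=1.8851, (cx,cy)=(0.2000,0.9798)
solve A·x = −loads:
  F[0-1] = -1536.7944 N (compression)
  F[0-2] = -1322.1482 N (compression)
  F[1-2] = +1501.2671 N (tension)
  F[1-3] = -699.0880 N (compression)
  F[2-3] = +1427.1240 N (tension)
  F[2-4] = +304.5611 N (tension)
  F[3-4] = -1382.1633 N (compression)
  F[3-5] = +0.0000 N (tension)
  F[4-5] = +0.0000 N (tension)
  Rx@0 = +1699.1700 N
  Ry@0 = +1489.8294 N
  Ry@4 = +1348.1906 N

1427.124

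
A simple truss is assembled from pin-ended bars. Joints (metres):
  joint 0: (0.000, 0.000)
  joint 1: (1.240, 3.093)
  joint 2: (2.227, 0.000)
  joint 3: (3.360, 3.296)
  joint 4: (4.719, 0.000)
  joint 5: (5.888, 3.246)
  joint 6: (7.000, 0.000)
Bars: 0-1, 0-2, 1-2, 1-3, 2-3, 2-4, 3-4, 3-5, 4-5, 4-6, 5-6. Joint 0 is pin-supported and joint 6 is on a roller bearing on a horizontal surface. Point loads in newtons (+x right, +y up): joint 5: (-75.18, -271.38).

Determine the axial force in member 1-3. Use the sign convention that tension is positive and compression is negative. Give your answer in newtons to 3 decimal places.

-54.726

N=7 nodes, M=11 members, R=3 reactions → 2N=14, M+R=14
member 0 (0-1): L=3.3323, (cx,cy)=(0.3721,0.9282)
member 1 (0-2): L=2.2270, (cx,cy)=(1.0000,0.0000)
member 2 (1-2): L=3.2467, (cx,cy)=(0.3040,-0.9527)
member 3 (1-3): L=2.1297, (cx,cy)=(0.9954,0.0953)
member 4 (2-3): L=3.4853, (cx,cy)=(0.3251,0.9457)
member 5 (2-4): L=2.4920, (cx,cy)=(1.0000,0.0000)
member 6 (3-4): L=3.5652, (cx,cy)=(0.3812,-0.9245)
member 7 (3-5): L=2.5285, (cx,cy)=(0.9998,-0.0198)
member 8 (4-5): L=3.4501, (cx,cy)=(0.3388,0.9408)
member 9 (4-6): L=2.2810, (cx,cy)=(1.0000,0.0000)
member 10 (5-6): L=3.4312, (cx,cy)=(0.3241,-0.9460)
solve A·x = −loads:
  F[0-1] = -84.0054 N (compression)
  F[0-2] = -43.9203 N (compression)
  F[1-2] = +76.3709 N (tension)
  F[1-3] = -54.7259 N (compression)
  F[2-3] = -76.9349 N (compression)
  F[2-4] = +4.3067 N (tension)
  F[3-4] = +86.7485 N (tension)
  F[3-5] = -112.5762 N (compression)
  F[4-5] = -85.2411 N (compression)
  F[4-6] = +66.2566 N (tension)
  F[5-6] = -204.4415 N (compression)
  Rx@0 = +75.1800 N
  Ry@0 = +77.9727 N
  Ry@6 = +193.4073 N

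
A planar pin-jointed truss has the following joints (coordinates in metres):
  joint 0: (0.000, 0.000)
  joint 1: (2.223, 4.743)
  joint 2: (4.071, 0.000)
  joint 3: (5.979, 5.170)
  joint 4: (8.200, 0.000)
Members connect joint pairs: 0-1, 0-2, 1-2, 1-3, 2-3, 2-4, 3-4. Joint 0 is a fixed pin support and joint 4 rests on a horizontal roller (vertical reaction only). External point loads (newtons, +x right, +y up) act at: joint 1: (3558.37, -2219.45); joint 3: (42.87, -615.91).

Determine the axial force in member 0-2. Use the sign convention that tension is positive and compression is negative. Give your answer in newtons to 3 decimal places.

3460.324

N=5 nodes, M=7 members, R=3 reactions → 2N=10, M+R=10
member 0 (0-1): L=5.2381, (cx,cy)=(0.4244,0.9055)
member 1 (0-2): L=4.0710, (cx,cy)=(1.0000,0.0000)
member 2 (1-2): L=5.0903, (cx,cy)=(0.3630,-0.9318)
member 3 (1-3): L=3.7802, (cx,cy)=(0.9936,0.1130)
member 4 (2-3): L=5.5108, (cx,cy)=(0.3462,0.9382)
member 5 (2-4): L=4.1290, (cx,cy)=(1.0000,0.0000)
member 6 (3-4): L=5.6269, (cx,cy)=(0.3947,-0.9188)
solve A·x = −loads:
  F[0-1] = +332.0432 N (tension)
  F[0-2] = +3460.3243 N (tension)
  F[1-2] = -2989.1954 N (compression)
  F[1-3] = -2347.2693 N (compression)
  F[2-3] = +2968.8713 N (tension)
  F[2-4] = +1347.2141 N (tension)
  F[3-4] = -3413.1505 N (compression)
  Rx@0 = -3601.2400 N
  Ry@0 = -300.6583 N
  Ry@4 = +3136.0183 N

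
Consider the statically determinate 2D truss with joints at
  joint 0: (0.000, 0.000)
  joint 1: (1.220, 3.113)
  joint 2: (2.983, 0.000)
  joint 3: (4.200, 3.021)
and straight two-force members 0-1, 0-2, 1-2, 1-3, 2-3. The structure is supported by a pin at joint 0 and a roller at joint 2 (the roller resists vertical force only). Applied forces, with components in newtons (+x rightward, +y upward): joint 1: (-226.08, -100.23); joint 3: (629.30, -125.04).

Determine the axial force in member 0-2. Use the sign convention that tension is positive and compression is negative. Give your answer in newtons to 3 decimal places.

249.139

N=4 nodes, M=5 members, R=3 reactions → 2N=8, M+R=8
member 0 (0-1): L=3.3435, (cx,cy)=(0.3649,0.9311)
member 1 (0-2): L=2.9830, (cx,cy)=(1.0000,0.0000)
member 2 (1-2): L=3.5776, (cx,cy)=(0.4928,-0.8701)
member 3 (1-3): L=2.9814, (cx,cy)=(0.9995,-0.0309)
member 4 (2-3): L=3.2569, (cx,cy)=(0.3737,0.9276)
solve A·x = −loads:
  F[0-1] = +422.2747 N (tension)
  F[0-2] = +249.1386 N (tension)
  F[1-2] = -590.8381 N (compression)
  F[1-3] = +671.6426 N (tension)
  F[2-3] = -112.4609 N (compression)
  Rx@0 = -403.2200 N
  Ry@0 = -393.1601 N
  Ry@2 = +618.4301 N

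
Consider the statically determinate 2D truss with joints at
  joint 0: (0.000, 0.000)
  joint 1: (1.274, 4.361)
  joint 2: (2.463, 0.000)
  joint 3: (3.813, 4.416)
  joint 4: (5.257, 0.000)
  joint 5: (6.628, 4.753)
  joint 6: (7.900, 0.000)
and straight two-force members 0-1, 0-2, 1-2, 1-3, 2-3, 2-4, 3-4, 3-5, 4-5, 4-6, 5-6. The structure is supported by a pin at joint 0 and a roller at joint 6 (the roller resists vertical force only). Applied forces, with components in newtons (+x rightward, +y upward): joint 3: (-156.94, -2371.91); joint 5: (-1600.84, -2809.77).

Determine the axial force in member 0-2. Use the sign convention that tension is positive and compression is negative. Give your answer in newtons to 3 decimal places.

N=7 nodes, M=11 members, R=3 reactions → 2N=14, M+R=14
member 0 (0-1): L=4.5433, (cx,cy)=(0.2804,0.9599)
member 1 (0-2): L=2.4630, (cx,cy)=(1.0000,0.0000)
member 2 (1-2): L=4.5202, (cx,cy)=(0.2630,-0.9648)
member 3 (1-3): L=2.5396, (cx,cy)=(0.9998,0.0217)
member 4 (2-3): L=4.6177, (cx,cy)=(0.2924,0.9563)
member 5 (2-4): L=2.7940, (cx,cy)=(1.0000,0.0000)
member 6 (3-4): L=4.6461, (cx,cy)=(0.3108,-0.9505)
member 7 (3-5): L=2.8351, (cx,cy)=(0.9929,0.1189)
member 8 (4-5): L=4.9468, (cx,cy)=(0.2771,0.9608)
member 9 (4-6): L=2.6430, (cx,cy)=(1.0000,0.0000)
member 10 (5-6): L=4.9203, (cx,cy)=(0.2585,-0.9660)
solve A·x = −loads:
  F[0-1] = -2844.4857 N (compression)
  F[0-2] = -960.1460 N (compression)
  F[1-2] = +2795.6039 N (tension)
  F[1-3] = -1533.3563 N (compression)
  F[2-3] = -2820.3732 N (compression)
  F[2-4] = +599.7544 N (tension)
  F[3-4] = +96.1912 N (tension)
  F[3-5] = -2246.4172 N (compression)
  F[4-5] = -95.1550 N (compression)
  F[4-6] = +656.0227 N (tension)
  F[5-6] = -2537.5822 N (compression)
  Rx@0 = +1757.7800 N
  Ry@0 = +2730.3624 N
  Ry@6 = +2451.3176 N

-960.146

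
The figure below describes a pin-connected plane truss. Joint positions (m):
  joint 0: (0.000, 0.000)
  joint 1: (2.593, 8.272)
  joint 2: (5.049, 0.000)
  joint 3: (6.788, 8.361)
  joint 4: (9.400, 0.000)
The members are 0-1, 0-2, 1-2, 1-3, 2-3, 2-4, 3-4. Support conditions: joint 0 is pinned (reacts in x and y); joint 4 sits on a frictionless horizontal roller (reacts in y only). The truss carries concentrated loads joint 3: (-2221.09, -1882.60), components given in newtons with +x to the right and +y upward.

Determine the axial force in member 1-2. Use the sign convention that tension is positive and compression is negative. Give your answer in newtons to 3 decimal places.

N=5 nodes, M=7 members, R=3 reactions → 2N=10, M+R=10
member 0 (0-1): L=8.6689, (cx,cy)=(0.2991,0.9542)
member 1 (0-2): L=5.0490, (cx,cy)=(1.0000,0.0000)
member 2 (1-2): L=8.6289, (cx,cy)=(0.2846,-0.9586)
member 3 (1-3): L=4.1959, (cx,cy)=(0.9998,0.0212)
member 4 (2-3): L=8.5399, (cx,cy)=(0.2036,0.9790)
member 5 (2-4): L=4.3510, (cx,cy)=(1.0000,0.0000)
member 6 (3-4): L=8.7595, (cx,cy)=(0.2982,-0.9545)
solve A·x = −loads:
  F[0-1] = -2618.5988 N (compression)
  F[0-2] = -1437.8262 N (compression)
  F[1-2] = +2572.9777 N (tension)
  F[1-3] = -1515.9384 N (compression)
  F[2-3] = -2519.3429 N (compression)
  F[2-4] = -192.4749 N (compression)
  F[3-4] = +645.4762 N (tension)
  Rx@0 = +2221.0900 N
  Ry@0 = +2498.7111 N
  Ry@4 = -616.1111 N

2572.978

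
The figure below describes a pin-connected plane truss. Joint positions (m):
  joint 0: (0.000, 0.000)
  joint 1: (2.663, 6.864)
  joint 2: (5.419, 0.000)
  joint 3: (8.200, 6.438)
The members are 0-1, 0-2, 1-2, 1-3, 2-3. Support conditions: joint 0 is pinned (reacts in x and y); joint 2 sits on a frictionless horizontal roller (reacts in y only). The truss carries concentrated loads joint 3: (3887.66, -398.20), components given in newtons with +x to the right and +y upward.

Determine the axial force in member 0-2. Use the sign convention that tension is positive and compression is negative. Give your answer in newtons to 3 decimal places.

2016.477

N=4 nodes, M=5 members, R=3 reactions → 2N=8, M+R=8
member 0 (0-1): L=7.3625, (cx,cy)=(0.3617,0.9323)
member 1 (0-2): L=5.4190, (cx,cy)=(1.0000,0.0000)
member 2 (1-2): L=7.3966, (cx,cy)=(0.3726,-0.9280)
member 3 (1-3): L=5.5534, (cx,cy)=(0.9971,-0.0767)
member 4 (2-3): L=7.0130, (cx,cy)=(0.3966,0.9180)
solve A·x = −loads:
  F[0-1] = +5173.3173 N (tension)
  F[0-2] = +2016.4767 N (tension)
  F[1-2] = -5523.0595 N (compression)
  F[1-3] = +3940.7005 N (tension)
  F[2-3] = -104.4733 N (compression)
  Rx@0 = -3887.6600 N
  Ry@0 = -4823.0576 N
  Ry@2 = +5221.2576 N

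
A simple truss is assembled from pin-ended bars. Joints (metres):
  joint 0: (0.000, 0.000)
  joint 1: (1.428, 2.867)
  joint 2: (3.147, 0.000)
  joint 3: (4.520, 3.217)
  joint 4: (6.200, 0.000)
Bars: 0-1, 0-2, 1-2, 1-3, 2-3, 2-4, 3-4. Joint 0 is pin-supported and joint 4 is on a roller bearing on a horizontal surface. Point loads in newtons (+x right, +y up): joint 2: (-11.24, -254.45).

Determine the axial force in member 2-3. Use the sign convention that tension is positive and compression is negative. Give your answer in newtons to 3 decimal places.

N=5 nodes, M=7 members, R=3 reactions → 2N=10, M+R=10
member 0 (0-1): L=3.2029, (cx,cy)=(0.4458,0.8951)
member 1 (0-2): L=3.1470, (cx,cy)=(1.0000,0.0000)
member 2 (1-2): L=3.3429, (cx,cy)=(0.5142,-0.8577)
member 3 (1-3): L=3.1117, (cx,cy)=(0.9937,0.1125)
member 4 (2-3): L=3.4977, (cx,cy)=(0.3925,0.9197)
member 5 (2-4): L=3.0530, (cx,cy)=(1.0000,0.0000)
member 6 (3-4): L=3.6293, (cx,cy)=(0.4629,-0.8864)
solve A·x = −loads:
  F[0-1] = -139.9780 N (compression)
  F[0-2] = +51.1677 N (tension)
  F[1-2] = +129.0938 N (tension)
  F[1-3] = -129.6143 N (compression)
  F[2-3] = +156.2759 N (tension)
  F[2-4] = +67.4475 N (tension)
  F[3-4] = -145.7048 N (compression)
  Rx@0 = +11.2400 N
  Ry@0 = +125.2961 N
  Ry@4 = +129.1539 N

156.276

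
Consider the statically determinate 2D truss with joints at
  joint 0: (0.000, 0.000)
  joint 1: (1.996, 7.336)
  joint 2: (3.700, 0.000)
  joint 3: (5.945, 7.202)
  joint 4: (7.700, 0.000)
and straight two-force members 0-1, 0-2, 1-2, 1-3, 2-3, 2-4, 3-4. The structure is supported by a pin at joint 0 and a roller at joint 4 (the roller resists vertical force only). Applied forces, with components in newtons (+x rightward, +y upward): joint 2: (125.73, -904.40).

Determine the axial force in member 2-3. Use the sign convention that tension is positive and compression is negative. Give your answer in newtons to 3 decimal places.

N=5 nodes, M=7 members, R=3 reactions → 2N=10, M+R=10
member 0 (0-1): L=7.6027, (cx,cy)=(0.2625,0.9649)
member 1 (0-2): L=3.7000, (cx,cy)=(1.0000,0.0000)
member 2 (1-2): L=7.5313, (cx,cy)=(0.2263,-0.9741)
member 3 (1-3): L=3.9513, (cx,cy)=(0.9994,-0.0339)
member 4 (2-3): L=7.5438, (cx,cy)=(0.2976,0.9547)
member 5 (2-4): L=4.0000, (cx,cy)=(1.0000,0.0000)
member 6 (3-4): L=7.4127, (cx,cy)=(0.2368,-0.9716)
solve A·x = −loads:
  F[0-1] = -486.8978 N (compression)
  F[0-2] = +253.5595 N (tension)
  F[1-2] = +490.6461 N (tension)
  F[1-3] = -238.9784 N (compression)
  F[2-3] = +446.7172 N (tension)
  F[2-4] = +105.8999 N (tension)
  F[3-4] = -447.2987 N (compression)
  Rx@0 = -125.7300 N
  Ry@0 = +469.8182 N
  Ry@4 = +434.5818 N

446.717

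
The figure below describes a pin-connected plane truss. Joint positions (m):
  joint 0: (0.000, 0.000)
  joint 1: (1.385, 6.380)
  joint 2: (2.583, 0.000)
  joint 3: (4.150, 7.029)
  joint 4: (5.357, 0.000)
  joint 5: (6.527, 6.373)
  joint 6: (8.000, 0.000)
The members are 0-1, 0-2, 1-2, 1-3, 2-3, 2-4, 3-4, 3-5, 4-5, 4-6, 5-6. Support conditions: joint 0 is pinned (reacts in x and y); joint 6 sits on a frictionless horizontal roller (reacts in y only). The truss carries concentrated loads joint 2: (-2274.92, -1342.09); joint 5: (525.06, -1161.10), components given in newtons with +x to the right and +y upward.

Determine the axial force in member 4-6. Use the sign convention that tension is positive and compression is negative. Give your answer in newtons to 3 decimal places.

N=7 nodes, M=11 members, R=3 reactions → 2N=14, M+R=14
member 0 (0-1): L=6.5286, (cx,cy)=(0.2121,0.9772)
member 1 (0-2): L=2.5830, (cx,cy)=(1.0000,0.0000)
member 2 (1-2): L=6.4915, (cx,cy)=(0.1845,-0.9828)
member 3 (1-3): L=2.8401, (cx,cy)=(0.9735,0.2285)
member 4 (2-3): L=7.2016, (cx,cy)=(0.2176,0.9760)
member 5 (2-4): L=2.7740, (cx,cy)=(1.0000,0.0000)
member 6 (3-4): L=7.1319, (cx,cy)=(0.1692,-0.9856)
member 7 (3-5): L=2.4659, (cx,cy)=(0.9640,-0.2660)
member 8 (4-5): L=6.4795, (cx,cy)=(0.1806,0.9836)
member 9 (4-6): L=2.6430, (cx,cy)=(1.0000,0.0000)
member 10 (5-6): L=6.5410, (cx,cy)=(0.2252,-0.9743)
solve A·x = −loads:
  F[0-1] = -720.6780 N (compression)
  F[0-2] = -1596.9729 N (compression)
  F[1-2] = +651.3617 N (tension)
  F[1-3] = -280.5173 N (compression)
  F[2-3] = +719.1474 N (tension)
  F[2-4] = +641.6745 N (tension)
  F[3-4] = -645.0667 N (compression)
  F[3-5] = -7.7216 N (compression)
  F[4-5] = +646.3866 N (tension)
  F[4-6] = +415.7858 N (tension)
  F[5-6] = -1846.3411 N (compression)
  Rx@0 = +1749.8600 N
  Ry@0 = +704.2743 N
  Ry@6 = +1798.9157 N

415.786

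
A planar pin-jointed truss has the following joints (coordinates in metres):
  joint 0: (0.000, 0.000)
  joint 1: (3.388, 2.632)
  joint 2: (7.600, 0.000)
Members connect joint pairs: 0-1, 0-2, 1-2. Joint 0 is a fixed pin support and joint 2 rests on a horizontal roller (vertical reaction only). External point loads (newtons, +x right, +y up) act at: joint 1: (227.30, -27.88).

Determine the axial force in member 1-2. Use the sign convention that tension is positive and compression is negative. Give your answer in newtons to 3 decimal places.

N=3 nodes, M=3 members, R=3 reactions → 2N=6, M+R=6
member 0 (0-1): L=4.2902, (cx,cy)=(0.7897,0.6135)
member 1 (0-2): L=7.6000, (cx,cy)=(1.0000,0.0000)
member 2 (1-2): L=4.9667, (cx,cy)=(0.8480,-0.5299)
solve A·x = −loads:
  F[0-1] = +103.1253 N (tension)
  F[0-2] = +145.8616 N (tension)
  F[1-2] = -171.9978 N (compression)
  Rx@0 = -227.3000 N
  Ry@0 = -63.2662 N
  Ry@2 = +91.1462 N

-171.998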